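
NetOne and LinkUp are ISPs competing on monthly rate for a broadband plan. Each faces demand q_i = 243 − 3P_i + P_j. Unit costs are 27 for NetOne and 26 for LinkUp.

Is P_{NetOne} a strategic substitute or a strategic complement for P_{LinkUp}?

NetOne's profit: π = (P_{NetOne} − 27)(243 − 3P_{NetOne} + P_{LinkUp}).
∂π/∂P_{NetOne} = 324 − 6P_{NetOne} + P_{LinkUp} = 0 ⇒ P_{NetOne} = 54 + (1/6)P_{LinkUp}.
The best-response slope dP_{NetOne}/dP_{LinkUp} = 1/6 > 0: the reaction function is upward-sloping, so the choices are strategic complements.

strategic complements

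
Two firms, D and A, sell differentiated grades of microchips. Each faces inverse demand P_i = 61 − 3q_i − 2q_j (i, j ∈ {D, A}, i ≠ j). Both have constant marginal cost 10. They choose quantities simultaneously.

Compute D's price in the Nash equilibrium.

29.125

Firm D's profit: π = q_D(61 − 3q_D − 2q_A) − 10q_D.
∂π/∂q_D = 51 − 6q_D − 2q_A = 0 ⇒ q_D = 8.5 − (1/3)q_A.
Setting q_D = q_A in the reaction function: q_D = 8.5 − (1/3)q_D, so q_D = 8.5 / (4/3) = 6.375.
P_D = 61 − 3·6.375 − 2·6.375 = 29.125.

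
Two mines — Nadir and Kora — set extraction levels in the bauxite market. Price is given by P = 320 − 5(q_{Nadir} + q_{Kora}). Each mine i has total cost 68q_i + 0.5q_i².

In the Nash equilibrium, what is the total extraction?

Mine Nadir's profit: π = q_{Nadir}(320 − 5(q_{Nadir} + q_{Kora})) − 68q_{Nadir} − 0.5q_{Nadir}².
∂π/∂q_{Nadir} = 252 − 11q_{Nadir} − 5q_{Kora} = 0, so q_{Nadir} = 252/11 − (5/11)q_{Kora}.
The game is symmetric, so in equilibrium q_{Kora} = q_{Nadir}: the reaction function gives (16/11)q_{Nadir} = 252/11, hence q_{Nadir} = 15.75.
Total extraction: 15.75 + 15.75 = 31.5.

31.5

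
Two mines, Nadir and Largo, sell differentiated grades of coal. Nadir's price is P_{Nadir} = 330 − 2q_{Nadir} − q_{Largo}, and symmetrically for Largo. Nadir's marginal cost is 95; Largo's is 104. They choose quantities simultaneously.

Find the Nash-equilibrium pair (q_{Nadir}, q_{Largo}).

47.6, 44.6

Mine Nadir's profit: π = q_{Nadir}(330 − 2q_{Nadir} − q_{Largo}) − 95q_{Nadir}.
∂π/∂q_{Nadir} = 235 − 4q_{Nadir} − q_{Largo} = 0 ⇒ q_{Nadir} = 58.75 − 0.25q_{Largo}.
Similarly q_{Largo} = 56.5 − 0.25q_{Nadir}.
Plugging q_{Largo} into Nadir's best response: q_{Nadir} = 58.75 − 0.25(56.5 − 0.25q_{Nadir}) ⇒ 0.9375q_{Nadir} = 44.625, so q_{Nadir} = 47.6.
Then q_{Largo} = 56.5 − 0.25·47.6 = 44.6.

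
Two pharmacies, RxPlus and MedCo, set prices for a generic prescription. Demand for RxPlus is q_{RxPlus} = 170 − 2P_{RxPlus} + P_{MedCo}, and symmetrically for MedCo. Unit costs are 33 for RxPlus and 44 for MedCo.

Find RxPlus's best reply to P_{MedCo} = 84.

RxPlus's profit: π = (P_{RxPlus} − 33)(170 − 2P_{RxPlus} + P_{MedCo}).
∂π/∂P_{RxPlus} = 236 − 4P_{RxPlus} + P_{MedCo} = 0 ⇒ P_{RxPlus} = 59 + 0.25P_{MedCo}.
At P_{MedCo} = 84: P_{RxPlus} = 59 + 0.25·84 = 80.

80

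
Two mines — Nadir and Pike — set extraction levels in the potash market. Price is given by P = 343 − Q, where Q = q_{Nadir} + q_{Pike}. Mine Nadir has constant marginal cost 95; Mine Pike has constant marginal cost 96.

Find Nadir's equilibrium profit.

6889

Mine Nadir's profit: π = q_{Nadir}(343 − (q_{Nadir} + q_{Pike})) − 95q_{Nadir}.
∂π/∂q_{Nadir} = 248 − 2q_{Nadir} − q_{Pike} = 0, so q_{Nadir} = 124 − 0.5q_{Pike}.
By the same steps for Pike: q_{Pike} = 123.5 − 0.5q_{Nadir}.
Solving the two reaction functions simultaneously: (1 − (−0.5)(−0.5))q_{Nadir} = 124 − 0.5·123.5, so 0.75q_{Nadir} = 62.25 and q_{Nadir} = 83.
Then q_{Pike} = 123.5 − 0.5·83 = 82.
Price P = 343 − 165 = 178.
Nadir's profit: (178 − 95)·83 = 6889.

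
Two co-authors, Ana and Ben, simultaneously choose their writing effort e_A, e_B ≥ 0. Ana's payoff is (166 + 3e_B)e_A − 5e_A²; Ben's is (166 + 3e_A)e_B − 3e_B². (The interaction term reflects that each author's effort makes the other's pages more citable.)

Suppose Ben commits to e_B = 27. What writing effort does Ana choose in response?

Expanding Ana's payoff: 166e_A + 3e_Be_A − 5e_A².
∂π/∂e_A = 166 + 3e_B − 10e_A = 0, so e_A = 16.6 + 0.3e_B.
At e_B = 27: e_A = 16.6 + 0.3·27 = 24.7.

24.7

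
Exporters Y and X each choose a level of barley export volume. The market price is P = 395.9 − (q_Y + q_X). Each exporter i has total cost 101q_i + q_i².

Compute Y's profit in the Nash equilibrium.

6957.2808

Exporter Y's profit: π = q_Y(395.9 − (q_Y + q_X)) − 101q_Y − q_Y².
∂π/∂q_Y = 294.9 − 4q_Y − q_X = 0, so q_Y = 73.725 − 0.25q_X.
By symmetry q_X = q_Y; substituting into the reaction function, 1.25q_Y = 73.725 and q_Y = 58.98.
Price P = 395.9 − 117.96 = 277.94.
Y's profit: (277.94 − 101)·58.98 − (58.98)² = 6957.2808.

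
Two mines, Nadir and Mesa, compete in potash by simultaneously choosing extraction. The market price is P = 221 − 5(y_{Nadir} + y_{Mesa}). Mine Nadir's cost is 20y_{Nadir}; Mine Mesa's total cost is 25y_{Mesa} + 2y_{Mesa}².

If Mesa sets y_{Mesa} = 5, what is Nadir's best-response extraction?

17.6

Mine Nadir's profit: π = y_{Nadir}(221 − 5(y_{Nadir} + y_{Mesa})) − 20y_{Nadir}.
∂π/∂y_{Nadir} = 201 − 10y_{Nadir} − 5y_{Mesa} = 0, so y_{Nadir} = 20.1 − 0.5y_{Mesa}.
At y_{Mesa} = 5: y_{Nadir} = 20.1 − 0.5·5 = 17.6.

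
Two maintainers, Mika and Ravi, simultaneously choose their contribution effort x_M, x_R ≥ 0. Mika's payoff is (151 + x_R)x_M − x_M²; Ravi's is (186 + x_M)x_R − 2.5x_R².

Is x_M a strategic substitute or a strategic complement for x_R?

Expanding Mika's payoff: 151x_M + x_Rx_M − x_M².
∂π/∂x_M = 151 + x_R − 2x_M = 0, so x_M = 75.5 + 0.5x_R.
The best-response slope dx_M/dx_R = 0.5 > 0: the reaction function is upward-sloping, so the choices are strategic complements.

strategic complements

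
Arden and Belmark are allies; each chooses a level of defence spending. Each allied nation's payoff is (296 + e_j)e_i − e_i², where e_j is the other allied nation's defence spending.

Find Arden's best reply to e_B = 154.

225

Arden's payoff is (296 + e_B)e_A − e_A².
∂π/∂e_A = 296 + e_B − 2e_A = 0, so e_A = 148 + 0.5e_B.
At e_B = 154: e_A = 148 + 0.5·154 = 225.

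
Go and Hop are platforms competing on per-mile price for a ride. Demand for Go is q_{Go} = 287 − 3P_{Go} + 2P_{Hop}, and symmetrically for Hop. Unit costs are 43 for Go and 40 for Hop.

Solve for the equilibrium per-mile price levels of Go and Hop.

Go's profit: π = (P_{Go} − 43)(287 − 3P_{Go} + 2P_{Hop}).
∂π/∂P_{Go} = 416 − 6P_{Go} + 2P_{Hop} = 0 ⇒ P_{Go} = 208/3 + (1/3)P_{Hop}.
Similarly P_{Hop} = 407/6 + (1/3)P_{Go}.
Solving the two reaction functions simultaneously: (1 − (1/3)(1/3))P_{Go} = 208/3 + (1/3)·(407/6), so (8/9)P_{Go} = 1655/18 and P_{Go} = 103.4375.
Then P_{Hop} = 407/6 + (1/3)·103.4375 = 102.3125.

103.4375, 102.3125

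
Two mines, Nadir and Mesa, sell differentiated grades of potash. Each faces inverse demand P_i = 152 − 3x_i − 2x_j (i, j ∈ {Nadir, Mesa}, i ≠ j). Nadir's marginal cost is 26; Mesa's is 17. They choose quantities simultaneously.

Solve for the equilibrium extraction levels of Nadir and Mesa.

15.1875, 17.4375

Mine Nadir's profit: π = x_{Nadir}(152 − 3x_{Nadir} − 2x_{Mesa}) − 26x_{Nadir}.
∂π/∂x_{Nadir} = 126 − 6x_{Nadir} − 2x_{Mesa} = 0 ⇒ x_{Nadir} = 21 − (1/3)x_{Mesa}.
Similarly x_{Mesa} = 22.5 − (1/3)x_{Nadir}.
Substituting the second reaction function into the first: x_{Nadir} = 21 − (1/3)(22.5 − (1/3)x_{Nadir}), which gives (8/9)x_{Nadir} = 13.5 ⇒ x_{Nadir} = 15.1875.
Then x_{Mesa} = 22.5 − (1/3)·15.1875 = 17.4375.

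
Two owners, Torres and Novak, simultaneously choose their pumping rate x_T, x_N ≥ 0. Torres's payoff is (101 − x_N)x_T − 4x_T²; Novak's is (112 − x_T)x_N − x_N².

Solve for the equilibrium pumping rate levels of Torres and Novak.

6, 53

Expanding Torres's payoff: 101x_T − x_Nx_T − 4x_T².
∂π/∂x_T = 101 − x_N − 8x_T = 0, so x_T = 12.625 − 0.125x_N.
Likewise for Novak: x_N = 56 − 0.5x_T.
Plugging x_N into Torres's best response: x_T = 12.625 − 0.125(56 − 0.5x_T) ⇒ 0.9375x_T = 5.625, so x_T = 6.
Then x_N = 56 − 0.5·6 = 53.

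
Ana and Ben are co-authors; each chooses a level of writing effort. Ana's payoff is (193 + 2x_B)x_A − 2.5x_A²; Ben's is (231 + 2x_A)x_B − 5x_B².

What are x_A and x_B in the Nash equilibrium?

52, 33.5

Expanding Ana's payoff: 193x_A + 2x_Bx_A − 2.5x_A².
∂π/∂x_A = 193 + 2x_B − 5x_A = 0, so x_A = 38.6 + 0.4x_B.
Likewise for Ben: x_B = 23.1 + 0.2x_A.
Plugging x_B into Ana's best response: x_A = 38.6 + 0.4(23.1 + 0.2x_A) ⇒ 0.92x_A = 47.84, so x_A = 52.
Then x_B = 23.1 + 0.2·52 = 33.5.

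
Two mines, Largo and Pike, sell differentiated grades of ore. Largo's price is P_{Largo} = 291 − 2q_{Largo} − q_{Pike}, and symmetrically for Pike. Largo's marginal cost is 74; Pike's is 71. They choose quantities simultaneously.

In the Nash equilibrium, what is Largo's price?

160.4

Mine Largo's profit: π = q_{Largo}(291 − 2q_{Largo} − q_{Pike}) − 74q_{Largo}.
∂π/∂q_{Largo} = 217 − 4q_{Largo} − q_{Pike} = 0 ⇒ q_{Largo} = 54.25 − 0.25q_{Pike}.
Similarly q_{Pike} = 55 − 0.25q_{Largo}.
Substituting the second reaction function into the first: q_{Largo} = 54.25 − 0.25(55 − 0.25q_{Largo}), which gives 0.9375q_{Largo} = 40.5 ⇒ q_{Largo} = 43.2.
Then q_{Pike} = 55 − 0.25·43.2 = 44.2.
P_{Largo} = 291 − 2·43.2 − 44.2 = 160.4.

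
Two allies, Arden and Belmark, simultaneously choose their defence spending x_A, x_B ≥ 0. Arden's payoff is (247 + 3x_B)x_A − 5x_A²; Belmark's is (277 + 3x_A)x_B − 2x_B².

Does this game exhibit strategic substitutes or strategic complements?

Expanding Arden's payoff: 247x_A + 3x_Bx_A − 5x_A².
∂π/∂x_A = 247 + 3x_B − 10x_A = 0, so x_A = 24.7 + 0.3x_B.
The best-response slope dx_A/dx_B = 0.3 > 0: the reaction function is upward-sloping, so the choices are strategic complements.

strategic complements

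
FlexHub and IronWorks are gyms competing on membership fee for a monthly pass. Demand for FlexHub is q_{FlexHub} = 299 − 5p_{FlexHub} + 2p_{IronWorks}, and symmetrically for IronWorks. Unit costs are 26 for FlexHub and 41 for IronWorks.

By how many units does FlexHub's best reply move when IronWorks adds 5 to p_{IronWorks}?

1

FlexHub's profit: π = (p_{FlexHub} − 26)(299 − 5p_{FlexHub} + 2p_{IronWorks}).
∂π/∂p_{FlexHub} = 429 − 10p_{FlexHub} + 2p_{IronWorks} = 0 ⇒ p_{FlexHub} = 42.9 + 0.2p_{IronWorks}.
The reaction-function slope is 0.2, so a 5-unit rise in p_{IronWorks} moves p_{FlexHub} by 0.2 × 5 = 1. FlexHub's best response rises — the actions are strategic complements.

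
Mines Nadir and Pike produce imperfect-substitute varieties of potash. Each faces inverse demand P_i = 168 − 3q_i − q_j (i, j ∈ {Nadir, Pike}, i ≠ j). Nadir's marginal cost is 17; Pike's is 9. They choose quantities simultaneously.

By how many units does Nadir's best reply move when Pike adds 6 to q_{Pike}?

Mine Nadir's profit: π = q_{Nadir}(168 − 3q_{Nadir} − q_{Pike}) − 17q_{Nadir}.
∂π/∂q_{Nadir} = 151 − 6q_{Nadir} − q_{Pike} = 0 ⇒ q_{Nadir} = 151/6 − (1/6)q_{Pike}.
The reaction-function slope is −1/6, so a 6-unit rise in q_{Pike} moves q_{Nadir} by −1/6 × 6 = −1. Nadir's best response falls — the actions are strategic substitutes.

-1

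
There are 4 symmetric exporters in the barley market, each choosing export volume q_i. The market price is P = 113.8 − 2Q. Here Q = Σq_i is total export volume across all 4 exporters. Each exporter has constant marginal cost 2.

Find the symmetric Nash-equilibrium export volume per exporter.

11.18

A representative exporter's profit is π_i = q_i(113.8 − 2Q) − 2q_i, with Q = q_i + Σ_{j≠i} q_j.
First-order condition: 111.8 − 4q_i − 2Σ_{j≠i} q_j = 0.
In a symmetric equilibrium every exporter chooses the same q, so Σ_{j≠i} q_j = 3q. The condition becomes 111.8 − 10q = 0, giving q = 111.8/10 = 11.18.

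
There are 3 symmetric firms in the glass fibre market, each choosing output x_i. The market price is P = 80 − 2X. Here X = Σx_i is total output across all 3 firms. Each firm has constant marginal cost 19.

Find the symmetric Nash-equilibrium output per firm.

A representative firm's profit is π_i = x_i(80 − 2X) − 19x_i, with X = x_i + Σ_{j≠i} x_j.
First-order condition: 61 − 4x_i − 2Σ_{j≠i} x_j = 0.
Imposing symmetry (x_j = x for all j) turns Σ_{j≠i} x_j into 2x, so 61 = 8x and x = 7.625.

7.625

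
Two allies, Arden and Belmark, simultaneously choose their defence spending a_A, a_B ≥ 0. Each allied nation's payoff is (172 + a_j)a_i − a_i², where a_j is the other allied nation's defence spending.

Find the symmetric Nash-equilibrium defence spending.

Arden's payoff is (172 + a_B)a_A − a_A².
∂π/∂a_A = 172 + a_B − 2a_A = 0, so a_A = 86 + 0.5a_B.
Setting a_A = a_B in the reaction function: a_A = 86 + 0.5a_A, so a_A = 86 / 0.5 = 172.

172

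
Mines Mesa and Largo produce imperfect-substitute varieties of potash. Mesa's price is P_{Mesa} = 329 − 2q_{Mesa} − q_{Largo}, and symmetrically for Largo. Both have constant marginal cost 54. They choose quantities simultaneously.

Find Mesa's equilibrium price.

Mine Mesa's profit: π = q_{Mesa}(329 − 2q_{Mesa} − q_{Largo}) − 54q_{Mesa}.
∂π/∂q_{Mesa} = 275 − 4q_{Mesa} − q_{Largo} = 0 ⇒ q_{Mesa} = 68.75 − 0.25q_{Largo}.
The game is symmetric, so in equilibrium q_{Largo} = q_{Mesa}: the reaction function gives 1.25q_{Mesa} = 68.75, hence q_{Mesa} = 55.
P_{Mesa} = 329 − 2·55 − 55 = 164.

164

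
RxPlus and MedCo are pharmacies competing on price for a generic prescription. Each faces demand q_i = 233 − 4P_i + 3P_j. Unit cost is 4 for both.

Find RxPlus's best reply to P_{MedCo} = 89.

64.5

RxPlus's profit: π = (P_{RxPlus} − 4)(233 − 4P_{RxPlus} + 3P_{MedCo}).
∂π/∂P_{RxPlus} = 249 − 8P_{RxPlus} + 3P_{MedCo} = 0 ⇒ P_{RxPlus} = 31.125 + 0.375P_{MedCo}.
At P_{MedCo} = 89: P_{RxPlus} = 31.125 + 0.375·89 = 64.5.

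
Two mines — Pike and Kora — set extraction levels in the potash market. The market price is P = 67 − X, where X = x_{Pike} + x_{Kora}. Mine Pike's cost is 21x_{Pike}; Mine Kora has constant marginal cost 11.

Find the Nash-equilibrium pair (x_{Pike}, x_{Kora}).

Mine Pike's profit: π = x_{Pike}(67 − (x_{Pike} + x_{Kora})) − 21x_{Pike}.
∂π/∂x_{Pike} = 46 − 2x_{Pike} − x_{Kora} = 0, so x_{Pike} = 23 − 0.5x_{Kora}.
By the same steps for Kora: x_{Kora} = 28 − 0.5x_{Pike}.
Plugging x_{Kora} into Pike's best response: x_{Pike} = 23 − 0.5(28 − 0.5x_{Pike}) ⇒ 0.75x_{Pike} = 9, so x_{Pike} = 12.
Then x_{Kora} = 28 − 0.5·12 = 22.

12, 22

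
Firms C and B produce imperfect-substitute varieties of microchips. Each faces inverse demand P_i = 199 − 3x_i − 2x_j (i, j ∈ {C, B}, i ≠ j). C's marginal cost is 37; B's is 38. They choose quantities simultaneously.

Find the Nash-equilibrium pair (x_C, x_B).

Firm C's profit: π = x_C(199 − 3x_C − 2x_B) − 37x_C.
∂π/∂x_C = 162 − 6x_C − 2x_B = 0 ⇒ x_C = 27 − (1/3)x_B.
Similarly x_B = 161/6 − (1/3)x_C.
Solving the two reaction functions simultaneously: (1 − (−1/3)(−1/3))x_C = 27 − (1/3)·(161/6), so (8/9)x_C = 325/18 and x_C = 20.3125.
Then x_B = 161/6 − (1/3)·20.3125 = 20.0625.

20.3125, 20.0625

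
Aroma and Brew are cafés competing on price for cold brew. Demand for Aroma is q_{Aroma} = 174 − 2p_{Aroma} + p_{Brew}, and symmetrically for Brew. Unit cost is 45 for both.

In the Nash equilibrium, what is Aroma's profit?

Aroma's profit: π = (p_{Aroma} − 45)(174 − 2p_{Aroma} + p_{Brew}).
∂π/∂p_{Aroma} = 264 − 4p_{Aroma} + p_{Brew} = 0 ⇒ p_{Aroma} = 66 + 0.25p_{Brew}.
By symmetry p_{Brew} = p_{Aroma}; substituting into the reaction function, 0.75p_{Aroma} = 66 and p_{Aroma} = 88.
q_{Aroma} = 174 − 2·88 + 88 = 86.
Profit = (88 − 45)·86 = 3698.

3698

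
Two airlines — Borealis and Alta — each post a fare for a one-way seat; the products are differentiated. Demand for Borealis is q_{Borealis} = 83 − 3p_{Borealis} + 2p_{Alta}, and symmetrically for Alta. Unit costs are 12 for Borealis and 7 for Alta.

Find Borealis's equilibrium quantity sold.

Borealis's profit: π = (p_{Borealis} − 12)(83 − 3p_{Borealis} + 2p_{Alta}).
∂π/∂p_{Borealis} = 119 − 6p_{Borealis} + 2p_{Alta} = 0 ⇒ p_{Borealis} = 119/6 + (1/3)p_{Alta}.
Similarly p_{Alta} = 52/3 + (1/3)p_{Borealis}.
Substituting the second reaction function into the first: p_{Borealis} = 119/6 + (1/3)(52/3 + (1/3)p_{Borealis}), which gives (8/9)p_{Borealis} = 461/18 ⇒ p_{Borealis} = 28.8125.
Then p_{Alta} = 52/3 + (1/3)·28.8125 = 26.9375.
q_{Borealis} = 83 − 3·28.8125 + 2·26.9375 = 50.4375.

50.4375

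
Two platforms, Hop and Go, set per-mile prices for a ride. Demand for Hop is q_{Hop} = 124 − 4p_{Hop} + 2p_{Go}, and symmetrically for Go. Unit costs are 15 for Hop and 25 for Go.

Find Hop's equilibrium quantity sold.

Hop's profit: π = (p_{Hop} − 15)(124 − 4p_{Hop} + 2p_{Go}).
∂π/∂p_{Hop} = 184 − 8p_{Hop} + 2p_{Go} = 0 ⇒ p_{Hop} = 23 + 0.25p_{Go}.
Similarly p_{Go} = 28 + 0.25p_{Hop}.
Solving the two reaction functions simultaneously: (1 − (0.25)(0.25))p_{Hop} = 23 + 0.25·28, so 0.9375p_{Hop} = 30 and p_{Hop} = 32.
Then p_{Go} = 28 + 0.25·32 = 36.
q_{Hop} = 124 − 4·32 + 2·36 = 68.

68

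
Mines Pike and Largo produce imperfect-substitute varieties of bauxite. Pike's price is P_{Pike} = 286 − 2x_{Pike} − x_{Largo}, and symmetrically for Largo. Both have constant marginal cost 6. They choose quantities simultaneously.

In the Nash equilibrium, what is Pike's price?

Mine Pike's profit: π = x_{Pike}(286 − 2x_{Pike} − x_{Largo}) − 6x_{Pike}.
∂π/∂x_{Pike} = 280 − 4x_{Pike} − x_{Largo} = 0 ⇒ x_{Pike} = 70 − 0.25x_{Largo}.
By symmetry x_{Largo} = x_{Pike}; substituting into the reaction function, 1.25x_{Pike} = 70 and x_{Pike} = 56.
P_{Pike} = 286 − 2·56 − 56 = 118.

118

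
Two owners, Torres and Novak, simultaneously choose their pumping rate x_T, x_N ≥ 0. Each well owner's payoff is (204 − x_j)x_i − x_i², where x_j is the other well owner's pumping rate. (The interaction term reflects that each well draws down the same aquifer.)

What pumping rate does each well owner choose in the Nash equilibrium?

Torres's payoff is (204 − x_N)x_T − x_T².
∂π/∂x_T = 204 − x_N − 2x_T = 0, so x_T = 102 − 0.5x_N.
By symmetry x_N = x_T; substituting into the reaction function, 1.5x_T = 102 and x_T = 68.

68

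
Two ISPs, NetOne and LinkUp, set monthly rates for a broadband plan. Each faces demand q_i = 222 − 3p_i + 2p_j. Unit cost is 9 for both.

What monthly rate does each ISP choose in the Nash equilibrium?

62.25

NetOne's profit: π = (p_{NetOne} − 9)(222 − 3p_{NetOne} + 2p_{LinkUp}).
∂π/∂p_{NetOne} = 249 − 6p_{NetOne} + 2p_{LinkUp} = 0 ⇒ p_{NetOne} = 41.5 + (1/3)p_{LinkUp}.
Setting p_{NetOne} = p_{LinkUp} in the reaction function: p_{NetOne} = 41.5 + (1/3)p_{NetOne}, so p_{NetOne} = 41.5 / (2/3) = 62.25.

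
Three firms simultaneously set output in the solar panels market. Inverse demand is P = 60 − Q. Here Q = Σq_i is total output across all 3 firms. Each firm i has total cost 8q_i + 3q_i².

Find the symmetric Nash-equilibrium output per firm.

A representative firm's profit is π_i = q_i(60 − Q) − 8q_i − 3q_i², with Q = q_i + Σ_{j≠i} q_j.
First-order condition: 52 − 8q_i − Σ_{j≠i} q_j = 0.
In a symmetric equilibrium every firm chooses the same q, so Σ_{j≠i} q_j = 2q. The condition becomes 52 − 10q = 0, giving q = 52/10 = 5.2.

5.2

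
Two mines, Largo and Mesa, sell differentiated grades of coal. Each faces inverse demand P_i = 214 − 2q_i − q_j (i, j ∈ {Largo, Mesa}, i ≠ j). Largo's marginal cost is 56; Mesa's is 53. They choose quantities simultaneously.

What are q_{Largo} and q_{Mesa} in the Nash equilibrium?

Mine Largo's profit: π = q_{Largo}(214 − 2q_{Largo} − q_{Mesa}) − 56q_{Largo}.
∂π/∂q_{Largo} = 158 − 4q_{Largo} − q_{Mesa} = 0 ⇒ q_{Largo} = 39.5 − 0.25q_{Mesa}.
Similarly q_{Mesa} = 40.25 − 0.25q_{Largo}.
Substituting the second reaction function into the first: q_{Largo} = 39.5 − 0.25(40.25 − 0.25q_{Largo}), which gives 0.9375q_{Largo} = 29.4375 ⇒ q_{Largo} = 31.4.
Then q_{Mesa} = 40.25 − 0.25·31.4 = 32.4.

31.4, 32.4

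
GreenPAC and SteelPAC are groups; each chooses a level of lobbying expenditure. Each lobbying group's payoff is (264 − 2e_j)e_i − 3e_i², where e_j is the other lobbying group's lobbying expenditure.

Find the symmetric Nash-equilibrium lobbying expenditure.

GreenPAC's payoff is (264 − 2e_S)e_G − 3e_G².
∂π/∂e_G = 264 − 2e_S − 6e_G = 0, so e_G = 44 − (1/3)e_S.
The game is symmetric, so in equilibrium e_S = e_G: the reaction function gives (4/3)e_G = 44, hence e_G = 33.

33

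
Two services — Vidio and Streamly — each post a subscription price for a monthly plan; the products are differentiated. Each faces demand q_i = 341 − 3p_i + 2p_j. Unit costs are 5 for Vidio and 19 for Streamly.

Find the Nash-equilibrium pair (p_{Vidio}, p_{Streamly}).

Vidio's profit: π = (p_{Vidio} − 5)(341 − 3p_{Vidio} + 2p_{Streamly}).
∂π/∂p_{Vidio} = 356 − 6p_{Vidio} + 2p_{Streamly} = 0 ⇒ p_{Vidio} = 178/3 + (1/3)p_{Streamly}.
Similarly p_{Streamly} = 199/3 + (1/3)p_{Vidio}.
Solving the two reaction functions simultaneously: (1 − (1/3)(1/3))p_{Vidio} = 178/3 + (1/3)·(199/3), so (8/9)p_{Vidio} = 733/9 and p_{Vidio} = 91.625.
Then p_{Streamly} = 199/3 + (1/3)·91.625 = 96.875.

91.625, 96.875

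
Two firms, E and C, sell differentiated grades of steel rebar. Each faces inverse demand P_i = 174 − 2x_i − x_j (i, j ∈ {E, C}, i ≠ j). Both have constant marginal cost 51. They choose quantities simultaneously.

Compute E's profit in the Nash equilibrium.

Firm E's profit: π = x_E(174 − 2x_E − x_C) − 51x_E.
∂π/∂x_E = 123 − 4x_E − x_C = 0 ⇒ x_E = 30.75 − 0.25x_C.
Setting x_E = x_C in the reaction function: x_E = 30.75 − 0.25x_E, so x_E = 30.75 / 1.25 = 24.6.
P_E = 174 − 2·24.6 − 24.6 = 100.2.
Profit = (100.2 − 51)·24.6 = 1210.32.

1210.32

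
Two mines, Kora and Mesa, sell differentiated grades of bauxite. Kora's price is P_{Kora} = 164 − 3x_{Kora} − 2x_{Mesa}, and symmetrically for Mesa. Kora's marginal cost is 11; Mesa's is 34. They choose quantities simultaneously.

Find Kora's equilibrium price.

72.6875

Mine Kora's profit: π = x_{Kora}(164 − 3x_{Kora} − 2x_{Mesa}) − 11x_{Kora}.
∂π/∂x_{Kora} = 153 − 6x_{Kora} − 2x_{Mesa} = 0 ⇒ x_{Kora} = 25.5 − (1/3)x_{Mesa}.
Similarly x_{Mesa} = 65/3 − (1/3)x_{Kora}.
Solving the two reaction functions simultaneously: (1 − (−1/3)(−1/3))x_{Kora} = 25.5 − (1/3)·(65/3), so (8/9)x_{Kora} = 329/18 and x_{Kora} = 20.5625.
Then x_{Mesa} = 65/3 − (1/3)·20.5625 = 14.8125.
P_{Kora} = 164 − 3·20.5625 − 2·14.8125 = 72.6875.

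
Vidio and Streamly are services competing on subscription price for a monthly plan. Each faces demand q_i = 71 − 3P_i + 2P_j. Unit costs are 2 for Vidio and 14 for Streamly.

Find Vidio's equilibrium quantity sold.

58.5

Vidio's profit: π = (P_{Vidio} − 2)(71 − 3P_{Vidio} + 2P_{Streamly}).
∂π/∂P_{Vidio} = 77 − 6P_{Vidio} + 2P_{Streamly} = 0 ⇒ P_{Vidio} = 77/6 + (1/3)P_{Streamly}.
Similarly P_{Streamly} = 113/6 + (1/3)P_{Vidio}.
Substituting the second reaction function into the first: P_{Vidio} = 77/6 + (1/3)(113/6 + (1/3)P_{Vidio}), which gives (8/9)P_{Vidio} = 172/9 ⇒ P_{Vidio} = 21.5.
Then P_{Streamly} = 113/6 + (1/3)·21.5 = 26.
q_{Vidio} = 71 − 3·21.5 + 2·26 = 58.5.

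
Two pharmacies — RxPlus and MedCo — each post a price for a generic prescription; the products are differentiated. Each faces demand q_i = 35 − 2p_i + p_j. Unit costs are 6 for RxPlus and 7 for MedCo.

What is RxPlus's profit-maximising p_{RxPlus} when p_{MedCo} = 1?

RxPlus's profit: π = (p_{RxPlus} − 6)(35 − 2p_{RxPlus} + p_{MedCo}).
∂π/∂p_{RxPlus} = 47 − 4p_{RxPlus} + p_{MedCo} = 0 ⇒ p_{RxPlus} = 11.75 + 0.25p_{MedCo}.
At p_{MedCo} = 1: p_{RxPlus} = 11.75 + 0.25·1 = 12.

12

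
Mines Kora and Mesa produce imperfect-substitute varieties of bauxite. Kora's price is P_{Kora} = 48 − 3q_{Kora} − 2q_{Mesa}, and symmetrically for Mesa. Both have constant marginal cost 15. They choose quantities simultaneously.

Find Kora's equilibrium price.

Mine Kora's profit: π = q_{Kora}(48 − 3q_{Kora} − 2q_{Mesa}) − 15q_{Kora}.
∂π/∂q_{Kora} = 33 − 6q_{Kora} − 2q_{Mesa} = 0 ⇒ q_{Kora} = 5.5 − (1/3)q_{Mesa}.
By symmetry q_{Mesa} = q_{Kora}; substituting into the reaction function, (4/3)q_{Kora} = 5.5 and q_{Kora} = 4.125.
P_{Kora} = 48 − 3·4.125 − 2·4.125 = 27.375.

27.375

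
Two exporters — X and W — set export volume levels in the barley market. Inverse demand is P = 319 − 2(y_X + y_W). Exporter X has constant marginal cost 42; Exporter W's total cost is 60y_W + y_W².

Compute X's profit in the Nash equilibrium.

Exporter X's profit: π = y_X(319 − 2(y_X + y_W)) − 42y_X.
∂π/∂y_X = 277 − 4y_X − 2y_W = 0, so y_X = 69.25 − 0.5y_W.
For W: ∂π/∂y_W = 259 − 6y_W − 2y_X = 0 ⇒ y_W = 259/6 − (1/3)y_X.
Plugging y_W into X's best response: y_X = 69.25 − 0.5(259/6 − (1/3)y_X) ⇒ (5/6)y_X = 143/3, so y_X = 57.2.
Then y_W = 259/6 − (1/3)·57.2 = 24.1.
Price P = 319 − 2·81.3 = 156.4.
X's profit: (156.4 − 42)·57.2 = 6543.68.

6543.68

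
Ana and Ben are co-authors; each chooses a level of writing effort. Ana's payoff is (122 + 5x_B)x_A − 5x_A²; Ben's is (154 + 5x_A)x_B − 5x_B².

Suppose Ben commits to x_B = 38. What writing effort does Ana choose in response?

Expanding Ana's payoff: 122x_A + 5x_Bx_A − 5x_A².
∂π/∂x_A = 122 + 5x_B − 10x_A = 0, so x_A = 12.2 + 0.5x_B.
At x_B = 38: x_A = 12.2 + 0.5·38 = 31.2.

31.2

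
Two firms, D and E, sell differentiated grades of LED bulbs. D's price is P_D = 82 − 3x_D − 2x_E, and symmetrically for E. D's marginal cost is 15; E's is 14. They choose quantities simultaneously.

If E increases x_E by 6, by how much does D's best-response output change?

Firm D's profit: π = x_D(82 − 3x_D − 2x_E) − 15x_D.
∂π/∂x_D = 67 − 6x_D − 2x_E = 0 ⇒ x_D = 67/6 − (1/3)x_E.
The reaction-function slope is −1/3, so a 6-unit rise in x_E moves x_D by −1/3 × 6 = −2. D's best response falls — the actions are strategic substitutes.

-2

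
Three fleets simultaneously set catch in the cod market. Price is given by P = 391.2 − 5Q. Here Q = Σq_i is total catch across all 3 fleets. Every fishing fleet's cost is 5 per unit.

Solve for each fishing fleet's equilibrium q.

A representative fishing fleet's profit is π_i = q_i(391.2 − 5Q) − 5q_i, with Q = q_i + Σ_{j≠i} q_j.
First-order condition: 386.2 − 10q_i − 5Σ_{j≠i} q_j = 0.
In a symmetric equilibrium every fishing fleet chooses the same q, so Σ_{j≠i} q_j = 2q. The condition becomes 386.2 − 20q = 0, giving q = 386.2/20 = 19.31.

19.31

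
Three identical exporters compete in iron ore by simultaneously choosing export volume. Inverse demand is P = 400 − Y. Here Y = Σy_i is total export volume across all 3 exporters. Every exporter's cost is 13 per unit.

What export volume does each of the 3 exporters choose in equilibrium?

96.75

A representative exporter's profit is π_i = y_i(400 − Y) − 13y_i, with Y = y_i + Σ_{j≠i} y_j.
First-order condition: 387 − 2y_i − Σ_{j≠i} y_j = 0.
With identical exporters, set every y_j = y: then 387 − 2y − 2y = 0, i.e. y = 387/4 = 96.75.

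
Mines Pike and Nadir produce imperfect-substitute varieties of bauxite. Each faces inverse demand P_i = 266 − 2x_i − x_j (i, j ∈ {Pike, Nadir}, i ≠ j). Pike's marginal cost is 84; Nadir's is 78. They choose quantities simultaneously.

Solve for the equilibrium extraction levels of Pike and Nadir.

Mine Pike's profit: π = x_{Pike}(266 − 2x_{Pike} − x_{Nadir}) − 84x_{Pike}.
∂π/∂x_{Pike} = 182 − 4x_{Pike} − x_{Nadir} = 0 ⇒ x_{Pike} = 45.5 − 0.25x_{Nadir}.
Similarly x_{Nadir} = 47 − 0.25x_{Pike}.
Plugging x_{Nadir} into Pike's best response: x_{Pike} = 45.5 − 0.25(47 − 0.25x_{Pike}) ⇒ 0.9375x_{Pike} = 33.75, so x_{Pike} = 36.
Then x_{Nadir} = 47 − 0.25·36 = 38.

36, 38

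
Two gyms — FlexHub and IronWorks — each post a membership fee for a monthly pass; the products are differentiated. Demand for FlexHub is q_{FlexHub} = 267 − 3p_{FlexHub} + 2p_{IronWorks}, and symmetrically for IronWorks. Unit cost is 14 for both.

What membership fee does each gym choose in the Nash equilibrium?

77.25

FlexHub's profit: π = (p_{FlexHub} − 14)(267 − 3p_{FlexHub} + 2p_{IronWorks}).
∂π/∂p_{FlexHub} = 309 − 6p_{FlexHub} + 2p_{IronWorks} = 0 ⇒ p_{FlexHub} = 51.5 + (1/3)p_{IronWorks}.
Setting p_{FlexHub} = p_{IronWorks} in the reaction function: p_{FlexHub} = 51.5 + (1/3)p_{FlexHub}, so p_{FlexHub} = 51.5 / (2/3) = 77.25.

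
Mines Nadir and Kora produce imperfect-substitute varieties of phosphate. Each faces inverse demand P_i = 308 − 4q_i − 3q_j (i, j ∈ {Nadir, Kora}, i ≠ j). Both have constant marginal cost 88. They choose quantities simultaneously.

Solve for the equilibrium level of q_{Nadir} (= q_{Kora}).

Mine Nadir's profit: π = q_{Nadir}(308 − 4q_{Nadir} − 3q_{Kora}) − 88q_{Nadir}.
∂π/∂q_{Nadir} = 220 − 8q_{Nadir} − 3q_{Kora} = 0 ⇒ q_{Nadir} = 27.5 − 0.375q_{Kora}.
By symmetry q_{Kora} = q_{Nadir}; substituting into the reaction function, 1.375q_{Nadir} = 27.5 and q_{Nadir} = 20.

20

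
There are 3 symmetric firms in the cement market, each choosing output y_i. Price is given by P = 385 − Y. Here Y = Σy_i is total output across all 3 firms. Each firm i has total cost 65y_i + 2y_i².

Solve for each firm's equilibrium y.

40

A representative firm's profit is π_i = y_i(385 − Y) − 65y_i − 2y_i², with Y = y_i + Σ_{j≠i} y_j.
First-order condition: 320 − 6y_i − Σ_{j≠i} y_j = 0.
In a symmetric equilibrium every firm chooses the same y, so Σ_{j≠i} y_j = 2y. The condition becomes 320 − 8y = 0, giving y = 320/8 = 40.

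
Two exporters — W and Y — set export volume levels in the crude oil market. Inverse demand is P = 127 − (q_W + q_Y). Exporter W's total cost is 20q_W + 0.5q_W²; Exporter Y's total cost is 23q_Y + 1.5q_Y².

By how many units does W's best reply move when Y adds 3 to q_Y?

Exporter W's profit: π = q_W(127 − (q_W + q_Y)) − 20q_W − 0.5q_W².
∂π/∂q_W = 107 − 3q_W − q_Y = 0, so q_W = 107/3 − (1/3)q_Y.
The reaction-function slope is −1/3, so a 3-unit rise in q_Y moves q_W by −1/3 × 3 = −1. W's best response falls — the actions are strategic substitutes.

-1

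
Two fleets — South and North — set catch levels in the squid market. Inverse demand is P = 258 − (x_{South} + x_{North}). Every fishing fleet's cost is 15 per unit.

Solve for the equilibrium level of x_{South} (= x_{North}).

Fishing fleet South's profit: π = x_{South}(258 − (x_{South} + x_{North})) − 15x_{South}.
∂π/∂x_{South} = 243 − 2x_{South} − x_{North} = 0, so x_{South} = 121.5 − 0.5x_{North}.
Setting x_{South} = x_{North} in the reaction function: x_{South} = 121.5 − 0.5x_{South}, so x_{South} = 121.5 / 1.5 = 81.

81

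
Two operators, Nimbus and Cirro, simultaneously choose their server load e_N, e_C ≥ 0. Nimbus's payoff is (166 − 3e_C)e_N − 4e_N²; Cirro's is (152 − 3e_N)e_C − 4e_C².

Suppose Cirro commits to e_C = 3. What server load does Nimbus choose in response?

19.625

Expanding Nimbus's payoff: 166e_N − 3e_Ce_N − 4e_N².
∂π/∂e_N = 166 − 3e_C − 8e_N = 0, so e_N = 20.75 − 0.375e_C.
At e_C = 3: e_N = 20.75 − 0.375·3 = 19.625.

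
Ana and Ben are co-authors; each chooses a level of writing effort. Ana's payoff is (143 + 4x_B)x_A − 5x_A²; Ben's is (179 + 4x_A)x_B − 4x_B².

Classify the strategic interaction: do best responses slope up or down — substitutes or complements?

strategic complements

Expanding Ana's payoff: 143x_A + 4x_Bx_A − 5x_A².
∂π/∂x_A = 143 + 4x_B − 10x_A = 0, so x_A = 14.3 + 0.4x_B.
The best-response slope dx_A/dx_B = 0.4 > 0: the reaction function is upward-sloping, so the choices are strategic complements.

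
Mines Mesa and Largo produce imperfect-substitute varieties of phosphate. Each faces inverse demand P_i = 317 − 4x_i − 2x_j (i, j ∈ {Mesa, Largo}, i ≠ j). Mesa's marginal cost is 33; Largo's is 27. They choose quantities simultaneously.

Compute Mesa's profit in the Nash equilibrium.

Mine Mesa's profit: π = x_{Mesa}(317 − 4x_{Mesa} − 2x_{Largo}) − 33x_{Mesa}.
∂π/∂x_{Mesa} = 284 − 8x_{Mesa} − 2x_{Largo} = 0 ⇒ x_{Mesa} = 35.5 − 0.25x_{Largo}.
Similarly x_{Largo} = 36.25 − 0.25x_{Mesa}.
Substituting the second reaction function into the first: x_{Mesa} = 35.5 − 0.25(36.25 − 0.25x_{Mesa}), which gives 0.9375x_{Mesa} = 26.4375 ⇒ x_{Mesa} = 28.2.
Then x_{Largo} = 36.25 − 0.25·28.2 = 29.2.
P_{Mesa} = 317 − 4·28.2 − 2·29.2 = 145.8.
Profit = (145.8 − 33)·28.2 = 3180.96.

3180.96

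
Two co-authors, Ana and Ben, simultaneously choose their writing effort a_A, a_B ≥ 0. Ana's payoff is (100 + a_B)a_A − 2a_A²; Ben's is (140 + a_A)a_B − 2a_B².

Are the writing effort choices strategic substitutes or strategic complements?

Expanding Ana's payoff: 100a_A + a_Ba_A − 2a_A².
∂π/∂a_A = 100 + a_B − 4a_A = 0, so a_A = 25 + 0.25a_B.
The best-response slope da_A/da_B = 0.25 > 0: the reaction function is upward-sloping, so the choices are strategic complements.

strategic complements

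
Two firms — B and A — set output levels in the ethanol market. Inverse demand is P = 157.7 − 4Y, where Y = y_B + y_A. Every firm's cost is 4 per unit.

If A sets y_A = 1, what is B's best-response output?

18.7125

Firm B's profit: π = y_B(157.7 − 4(y_B + y_A)) − 4y_B.
∂π/∂y_B = 153.7 − 8y_B − 4y_A = 0, so y_B = 19.2125 − 0.5y_A.
At y_A = 1: y_B = 19.2125 − 0.5·1 = 18.7125.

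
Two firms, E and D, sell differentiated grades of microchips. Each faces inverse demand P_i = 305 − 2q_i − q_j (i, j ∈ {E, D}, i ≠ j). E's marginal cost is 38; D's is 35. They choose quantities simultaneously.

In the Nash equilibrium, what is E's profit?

Firm E's profit: π = q_E(305 − 2q_E − q_D) − 38q_E.
∂π/∂q_E = 267 − 4q_E − q_D = 0 ⇒ q_E = 66.75 − 0.25q_D.
Similarly q_D = 67.5 − 0.25q_E.
Plugging q_D into E's best response: q_E = 66.75 − 0.25(67.5 − 0.25q_E) ⇒ 0.9375q_E = 49.875, so q_E = 53.2.
Then q_D = 67.5 − 0.25·53.2 = 54.2.
P_E = 305 − 2·53.2 − 54.2 = 144.4.
Profit = (144.4 − 38)·53.2 = 5660.48.

5660.48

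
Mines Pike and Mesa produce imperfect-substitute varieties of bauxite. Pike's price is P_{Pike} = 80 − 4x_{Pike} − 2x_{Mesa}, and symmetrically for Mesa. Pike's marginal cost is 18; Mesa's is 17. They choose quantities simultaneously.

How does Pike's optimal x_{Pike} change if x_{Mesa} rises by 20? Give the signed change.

-5

Mine Pike's profit: π = x_{Pike}(80 − 4x_{Pike} − 2x_{Mesa}) − 18x_{Pike}.
∂π/∂x_{Pike} = 62 − 8x_{Pike} − 2x_{Mesa} = 0 ⇒ x_{Pike} = 7.75 − 0.25x_{Mesa}.
The reaction-function slope is −0.25, so a 20-unit rise in x_{Mesa} moves x_{Pike} by −0.25 × 20 = −5. Pike's best response falls — the actions are strategic substitutes.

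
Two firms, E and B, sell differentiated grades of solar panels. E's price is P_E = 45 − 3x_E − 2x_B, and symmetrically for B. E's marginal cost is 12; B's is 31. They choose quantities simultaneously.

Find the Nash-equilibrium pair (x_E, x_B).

Firm E's profit: π = x_E(45 − 3x_E − 2x_B) − 12x_E.
∂π/∂x_E = 33 − 6x_E − 2x_B = 0 ⇒ x_E = 5.5 − (1/3)x_B.
Similarly x_B = 7/3 − (1/3)x_E.
Substituting the second reaction function into the first: x_E = 5.5 − (1/3)(7/3 − (1/3)x_E), which gives (8/9)x_E = 85/18 ⇒ x_E = 5.3125.
Then x_B = 7/3 − (1/3)·5.3125 = 0.5625.

5.3125, 0.5625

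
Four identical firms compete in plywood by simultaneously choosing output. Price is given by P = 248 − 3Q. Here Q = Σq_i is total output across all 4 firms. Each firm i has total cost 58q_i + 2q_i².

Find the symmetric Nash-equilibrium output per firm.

A representative firm's profit is π_i = q_i(248 − 3Q) − 58q_i − 2q_i², with Q = q_i + Σ_{j≠i} q_j.
First-order condition: 190 − 10q_i − 3Σ_{j≠i} q_j = 0.
In a symmetric equilibrium every firm chooses the same q, so Σ_{j≠i} q_j = 3q. The condition becomes 190 − 19q = 0, giving q = 190/19 = 10.

10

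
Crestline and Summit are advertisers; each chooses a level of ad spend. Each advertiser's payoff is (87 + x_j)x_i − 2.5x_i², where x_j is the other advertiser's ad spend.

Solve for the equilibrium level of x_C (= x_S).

Crestline's payoff is (87 + x_S)x_C − 2.5x_C².
∂π/∂x_C = 87 + x_S − 5x_C = 0, so x_C = 17.4 + 0.2x_S.
Setting x_C = x_S in the reaction function: x_C = 17.4 + 0.2x_C, so x_C = 17.4 / 0.8 = 21.75.

21.75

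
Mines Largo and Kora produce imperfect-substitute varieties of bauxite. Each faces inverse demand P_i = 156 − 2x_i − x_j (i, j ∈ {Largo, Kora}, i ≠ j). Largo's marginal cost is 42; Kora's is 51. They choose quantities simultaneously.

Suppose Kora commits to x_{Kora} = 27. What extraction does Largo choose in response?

21.75

Mine Largo's profit: π = x_{Largo}(156 − 2x_{Largo} − x_{Kora}) − 42x_{Largo}.
∂π/∂x_{Largo} = 114 − 4x_{Largo} − x_{Kora} = 0 ⇒ x_{Largo} = 28.5 − 0.25x_{Kora}.
At x_{Kora} = 27: x_{Largo} = 28.5 − 0.25·27 = 21.75.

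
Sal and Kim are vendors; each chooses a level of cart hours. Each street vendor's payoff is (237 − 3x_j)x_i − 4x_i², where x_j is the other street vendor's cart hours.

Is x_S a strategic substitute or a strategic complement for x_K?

strategic substitutes

Sal's payoff is (237 − 3x_K)x_S − 4x_S².
∂π/∂x_S = 237 − 3x_K − 8x_S = 0, so x_S = 29.625 − 0.375x_K.
The best-response slope dx_S/dx_K = −0.375 < 0: the reaction function is downward-sloping, so the choices are strategic substitutes.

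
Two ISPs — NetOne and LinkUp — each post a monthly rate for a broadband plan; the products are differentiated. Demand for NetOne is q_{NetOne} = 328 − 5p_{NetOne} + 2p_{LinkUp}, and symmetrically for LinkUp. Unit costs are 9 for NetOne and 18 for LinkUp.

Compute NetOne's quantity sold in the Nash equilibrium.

NetOne's profit: π = (p_{NetOne} − 9)(328 − 5p_{NetOne} + 2p_{LinkUp}).
∂π/∂p_{NetOne} = 373 − 10p_{NetOne} + 2p_{LinkUp} = 0 ⇒ p_{NetOne} = 37.3 + 0.2p_{LinkUp}.
Similarly p_{LinkUp} = 41.8 + 0.2p_{NetOne}.
Plugging p_{LinkUp} into NetOne's best response: p_{NetOne} = 37.3 + 0.2(41.8 + 0.2p_{NetOne}) ⇒ 0.96p_{NetOne} = 45.66, so p_{NetOne} = 47.5625.
Then p_{LinkUp} = 41.8 + 0.2·47.5625 = 51.3125.
q_{NetOne} = 328 − 5·47.5625 + 2·51.3125 = 192.8125.

192.8125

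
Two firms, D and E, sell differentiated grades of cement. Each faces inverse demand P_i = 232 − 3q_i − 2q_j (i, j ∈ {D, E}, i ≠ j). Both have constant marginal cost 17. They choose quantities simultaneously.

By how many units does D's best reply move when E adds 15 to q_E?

-5

Firm D's profit: π = q_D(232 − 3q_D − 2q_E) − 17q_D.
∂π/∂q_D = 215 − 6q_D − 2q_E = 0 ⇒ q_D = 215/6 − (1/3)q_E.
The reaction-function slope is −1/3, so a 15-unit rise in q_E moves q_D by −1/3 × 15 = −5. D's best response falls — the actions are strategic substitutes.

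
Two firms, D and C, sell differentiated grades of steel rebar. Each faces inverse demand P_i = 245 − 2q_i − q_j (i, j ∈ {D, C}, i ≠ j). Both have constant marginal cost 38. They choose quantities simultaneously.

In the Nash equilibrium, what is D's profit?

Firm D's profit: π = q_D(245 − 2q_D − q_C) − 38q_D.
∂π/∂q_D = 207 − 4q_D − q_C = 0 ⇒ q_D = 51.75 − 0.25q_C.
The game is symmetric, so in equilibrium q_C = q_D: the reaction function gives 1.25q_D = 51.75, hence q_D = 41.4.
P_D = 245 − 2·41.4 − 41.4 = 120.8.
Profit = (120.8 − 38)·41.4 = 3427.92.

3427.92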